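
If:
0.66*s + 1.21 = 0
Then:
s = -1.83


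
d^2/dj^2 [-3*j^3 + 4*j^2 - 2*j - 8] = 8 - 18*j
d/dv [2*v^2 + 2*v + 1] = 4*v + 2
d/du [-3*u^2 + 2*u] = 2 - 6*u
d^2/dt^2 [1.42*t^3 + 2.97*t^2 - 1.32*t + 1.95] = 8.52*t + 5.94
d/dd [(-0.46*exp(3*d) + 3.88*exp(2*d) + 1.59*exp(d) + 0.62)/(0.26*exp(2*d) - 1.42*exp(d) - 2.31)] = (-0.1196*exp(4*d) + 1.3064*exp(3*d) - 2.7352*exp(2*d) - 18.248*exp(d) - 2.7925)*exp(d)/(0.0676*exp(4*d) - 0.7384*exp(3*d) + 0.8152*exp(2*d) + 6.5604*exp(d) + 5.3361)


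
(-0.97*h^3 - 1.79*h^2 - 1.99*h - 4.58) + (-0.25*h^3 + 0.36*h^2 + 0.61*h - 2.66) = -1.22*h^3 - 1.43*h^2 - 1.38*h - 7.24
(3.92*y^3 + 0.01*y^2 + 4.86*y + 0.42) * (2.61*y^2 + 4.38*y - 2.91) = 10.2312*y^5 + 17.1957*y^4 + 1.3212*y^3 + 22.3539*y^2 - 12.303*y - 1.2222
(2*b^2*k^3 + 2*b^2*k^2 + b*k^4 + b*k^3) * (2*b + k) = 4*b^3*k^3 + 4*b^3*k^2 + 4*b^2*k^4 + 4*b^2*k^3 + b*k^5 + b*k^4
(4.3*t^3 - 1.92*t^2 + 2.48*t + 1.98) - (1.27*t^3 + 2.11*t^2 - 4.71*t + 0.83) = 3.03*t^3 - 4.03*t^2 + 7.19*t + 1.15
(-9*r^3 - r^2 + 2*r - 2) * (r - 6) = -9*r^4 + 53*r^3 + 8*r^2 - 14*r + 12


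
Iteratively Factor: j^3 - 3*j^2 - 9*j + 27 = (j + 3)*(j^2 - 6*j + 9) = (j - 3)*(j + 3)*(j - 3)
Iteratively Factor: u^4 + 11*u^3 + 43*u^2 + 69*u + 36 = (u + 3)*(u^3 + 8*u^2 + 19*u + 12) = (u + 1)*(u + 3)*(u^2 + 7*u + 12) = (u + 1)*(u + 3)^2*(u + 4)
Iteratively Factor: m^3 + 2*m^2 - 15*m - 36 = (m + 3)*(m^2 - m - 12) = (m + 3)^2*(m - 4)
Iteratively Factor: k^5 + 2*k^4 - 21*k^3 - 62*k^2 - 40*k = (k)*(k^4 + 2*k^3 - 21*k^2 - 62*k - 40) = k*(k - 5)*(k^3 + 7*k^2 + 14*k + 8) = k*(k - 5)*(k + 2)*(k^2 + 5*k + 4) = k*(k - 5)*(k + 1)*(k + 2)*(k + 4)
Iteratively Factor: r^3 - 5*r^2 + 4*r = (r)*(r^2 - 5*r + 4) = r*(r - 4)*(r - 1)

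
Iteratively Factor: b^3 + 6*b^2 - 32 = (b + 4)*(b^2 + 2*b - 8) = (b + 4)^2*(b - 2)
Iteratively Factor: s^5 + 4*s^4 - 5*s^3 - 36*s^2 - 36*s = (s + 2)*(s^4 + 2*s^3 - 9*s^2 - 18*s) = (s - 3)*(s + 2)*(s^3 + 5*s^2 + 6*s) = (s - 3)*(s + 2)*(s + 3)*(s^2 + 2*s) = (s - 3)*(s + 2)^2*(s + 3)*(s)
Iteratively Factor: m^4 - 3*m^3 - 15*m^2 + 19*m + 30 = (m - 5)*(m^3 + 2*m^2 - 5*m - 6) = (m - 5)*(m + 1)*(m^2 + m - 6) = (m - 5)*(m - 2)*(m + 1)*(m + 3)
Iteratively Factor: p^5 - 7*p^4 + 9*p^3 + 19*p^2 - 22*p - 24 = (p - 2)*(p^4 - 5*p^3 - p^2 + 17*p + 12) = (p - 3)*(p - 2)*(p^3 - 2*p^2 - 7*p - 4) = (p - 4)*(p - 3)*(p - 2)*(p^2 + 2*p + 1) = (p - 4)*(p - 3)*(p - 2)*(p + 1)*(p + 1)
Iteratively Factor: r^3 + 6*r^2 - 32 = (r - 2)*(r^2 + 8*r + 16) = (r - 2)*(r + 4)*(r + 4)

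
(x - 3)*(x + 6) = x^2 + 3*x - 18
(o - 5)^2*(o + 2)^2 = o^4 - 6*o^3 - 11*o^2 + 60*o + 100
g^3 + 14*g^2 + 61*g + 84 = (g + 3)*(g + 4)*(g + 7)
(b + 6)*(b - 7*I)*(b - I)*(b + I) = b^4 + 6*b^3 - 7*I*b^3 + b^2 - 42*I*b^2 + 6*b - 7*I*b - 42*I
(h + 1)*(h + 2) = h^2 + 3*h + 2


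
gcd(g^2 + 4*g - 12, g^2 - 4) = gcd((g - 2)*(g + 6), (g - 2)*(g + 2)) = g - 2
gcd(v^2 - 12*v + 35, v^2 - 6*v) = 1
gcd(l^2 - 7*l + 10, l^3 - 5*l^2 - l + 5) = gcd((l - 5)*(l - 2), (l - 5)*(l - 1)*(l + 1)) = l - 5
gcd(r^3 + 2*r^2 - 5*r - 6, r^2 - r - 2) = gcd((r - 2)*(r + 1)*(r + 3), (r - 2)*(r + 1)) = r^2 - r - 2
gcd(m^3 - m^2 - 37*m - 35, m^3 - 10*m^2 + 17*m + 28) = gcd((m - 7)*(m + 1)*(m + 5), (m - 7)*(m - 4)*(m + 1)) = m^2 - 6*m - 7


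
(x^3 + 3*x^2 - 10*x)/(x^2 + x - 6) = x*(x + 5)/(x + 3)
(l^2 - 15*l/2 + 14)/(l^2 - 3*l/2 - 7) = (l - 4)/(l + 2)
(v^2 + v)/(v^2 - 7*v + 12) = v*(v + 1)/(v^2 - 7*v + 12)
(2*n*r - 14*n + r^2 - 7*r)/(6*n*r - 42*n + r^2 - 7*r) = (2*n + r)/(6*n + r)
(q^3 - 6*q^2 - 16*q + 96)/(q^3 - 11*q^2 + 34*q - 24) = (q + 4)/(q - 1)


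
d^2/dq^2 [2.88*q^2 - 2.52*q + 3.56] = 5.76000000000000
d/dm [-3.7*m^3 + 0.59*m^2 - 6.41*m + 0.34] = -11.1*m^2 + 1.18*m - 6.41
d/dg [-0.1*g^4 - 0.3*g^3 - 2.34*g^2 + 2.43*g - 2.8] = -0.4*g^3 - 0.9*g^2 - 4.68*g + 2.43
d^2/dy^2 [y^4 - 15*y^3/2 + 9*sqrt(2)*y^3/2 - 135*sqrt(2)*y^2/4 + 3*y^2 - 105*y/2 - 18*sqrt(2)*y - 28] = 12*y^2 - 45*y + 27*sqrt(2)*y - 135*sqrt(2)/2 + 6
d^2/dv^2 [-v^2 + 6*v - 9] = -2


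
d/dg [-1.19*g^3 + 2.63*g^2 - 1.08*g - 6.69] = -3.57*g^2 + 5.26*g - 1.08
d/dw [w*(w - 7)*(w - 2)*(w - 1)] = 4*w^3 - 30*w^2 + 46*w - 14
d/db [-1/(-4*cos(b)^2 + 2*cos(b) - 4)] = (4*cos(b) - 1)*sin(b)/(2*(-cos(b) + cos(2*b) + 3)^2)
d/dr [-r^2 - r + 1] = -2*r - 1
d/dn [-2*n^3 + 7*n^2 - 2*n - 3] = -6*n^2 + 14*n - 2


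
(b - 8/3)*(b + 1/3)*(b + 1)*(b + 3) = b^4 + 5*b^3/3 - 65*b^2/9 - 95*b/9 - 8/3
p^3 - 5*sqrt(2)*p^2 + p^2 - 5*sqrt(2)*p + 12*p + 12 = (p + 1)*(p - 3*sqrt(2))*(p - 2*sqrt(2))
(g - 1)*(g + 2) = g^2 + g - 2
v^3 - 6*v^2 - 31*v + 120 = (v - 8)*(v - 3)*(v + 5)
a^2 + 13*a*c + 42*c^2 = (a + 6*c)*(a + 7*c)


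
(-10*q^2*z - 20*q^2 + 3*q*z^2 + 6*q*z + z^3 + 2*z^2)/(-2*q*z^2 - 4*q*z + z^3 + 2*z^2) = (5*q + z)/z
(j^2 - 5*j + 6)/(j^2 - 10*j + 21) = (j - 2)/(j - 7)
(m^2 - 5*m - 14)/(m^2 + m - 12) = (m^2 - 5*m - 14)/(m^2 + m - 12)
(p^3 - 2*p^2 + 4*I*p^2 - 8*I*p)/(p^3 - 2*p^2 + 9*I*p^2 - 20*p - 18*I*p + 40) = p/(p + 5*I)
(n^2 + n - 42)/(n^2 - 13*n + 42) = (n + 7)/(n - 7)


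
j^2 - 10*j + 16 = (j - 8)*(j - 2)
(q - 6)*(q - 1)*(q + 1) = q^3 - 6*q^2 - q + 6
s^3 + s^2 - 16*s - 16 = (s - 4)*(s + 1)*(s + 4)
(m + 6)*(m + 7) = m^2 + 13*m + 42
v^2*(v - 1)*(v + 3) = v^4 + 2*v^3 - 3*v^2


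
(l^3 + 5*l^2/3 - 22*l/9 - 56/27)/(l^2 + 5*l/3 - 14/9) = (9*l^2 - 6*l - 8)/(3*(3*l - 2))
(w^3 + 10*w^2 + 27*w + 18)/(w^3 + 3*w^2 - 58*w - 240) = (w^2 + 4*w + 3)/(w^2 - 3*w - 40)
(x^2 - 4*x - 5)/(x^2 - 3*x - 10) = (x + 1)/(x + 2)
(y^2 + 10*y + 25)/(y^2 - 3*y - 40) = (y + 5)/(y - 8)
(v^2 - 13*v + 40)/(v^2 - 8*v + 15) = (v - 8)/(v - 3)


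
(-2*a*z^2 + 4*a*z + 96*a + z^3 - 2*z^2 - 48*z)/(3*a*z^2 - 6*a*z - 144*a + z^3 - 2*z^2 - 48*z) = (-2*a + z)/(3*a + z)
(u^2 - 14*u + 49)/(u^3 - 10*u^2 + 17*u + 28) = (u - 7)/(u^2 - 3*u - 4)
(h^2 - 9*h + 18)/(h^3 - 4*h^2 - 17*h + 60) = (h - 6)/(h^2 - h - 20)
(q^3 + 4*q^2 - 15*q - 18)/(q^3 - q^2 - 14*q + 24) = (q^2 + 7*q + 6)/(q^2 + 2*q - 8)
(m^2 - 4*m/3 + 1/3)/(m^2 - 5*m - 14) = (-3*m^2 + 4*m - 1)/(3*(-m^2 + 5*m + 14))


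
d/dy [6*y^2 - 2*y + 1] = 12*y - 2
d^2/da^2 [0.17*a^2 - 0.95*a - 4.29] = 0.340000000000000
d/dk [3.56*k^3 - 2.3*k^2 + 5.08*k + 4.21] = 10.68*k^2 - 4.6*k + 5.08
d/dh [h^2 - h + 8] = 2*h - 1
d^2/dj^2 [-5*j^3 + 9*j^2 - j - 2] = 18 - 30*j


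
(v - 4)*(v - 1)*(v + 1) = v^3 - 4*v^2 - v + 4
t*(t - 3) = t^2 - 3*t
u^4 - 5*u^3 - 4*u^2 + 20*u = u*(u - 5)*(u - 2)*(u + 2)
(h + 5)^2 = h^2 + 10*h + 25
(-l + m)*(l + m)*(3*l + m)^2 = -9*l^4 - 6*l^3*m + 8*l^2*m^2 + 6*l*m^3 + m^4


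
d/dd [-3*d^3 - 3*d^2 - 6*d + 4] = -9*d^2 - 6*d - 6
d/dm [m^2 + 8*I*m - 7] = 2*m + 8*I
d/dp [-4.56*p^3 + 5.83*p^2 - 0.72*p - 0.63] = -13.68*p^2 + 11.66*p - 0.72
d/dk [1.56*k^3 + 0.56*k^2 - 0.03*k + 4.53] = 4.68*k^2 + 1.12*k - 0.03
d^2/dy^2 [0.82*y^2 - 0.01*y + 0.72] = 1.64000000000000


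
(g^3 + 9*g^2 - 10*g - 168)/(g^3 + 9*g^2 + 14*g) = (g^2 + 2*g - 24)/(g*(g + 2))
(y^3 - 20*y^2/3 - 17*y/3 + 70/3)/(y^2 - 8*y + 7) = (3*y^2 + y - 10)/(3*(y - 1))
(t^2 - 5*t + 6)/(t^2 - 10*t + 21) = (t - 2)/(t - 7)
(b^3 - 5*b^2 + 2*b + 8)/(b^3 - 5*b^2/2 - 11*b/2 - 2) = 2*(b - 2)/(2*b + 1)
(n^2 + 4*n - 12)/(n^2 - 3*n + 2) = (n + 6)/(n - 1)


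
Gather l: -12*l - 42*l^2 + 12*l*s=-42*l^2 + l*(12*s - 12)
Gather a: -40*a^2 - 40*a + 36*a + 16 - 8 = -40*a^2 - 4*a + 8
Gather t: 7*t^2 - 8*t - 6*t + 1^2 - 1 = 7*t^2 - 14*t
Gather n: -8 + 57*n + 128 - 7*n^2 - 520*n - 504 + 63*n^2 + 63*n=56*n^2 - 400*n - 384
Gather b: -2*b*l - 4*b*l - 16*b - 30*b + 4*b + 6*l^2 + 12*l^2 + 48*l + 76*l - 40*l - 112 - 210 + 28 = b*(-6*l - 42) + 18*l^2 + 84*l - 294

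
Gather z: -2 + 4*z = 4*z - 2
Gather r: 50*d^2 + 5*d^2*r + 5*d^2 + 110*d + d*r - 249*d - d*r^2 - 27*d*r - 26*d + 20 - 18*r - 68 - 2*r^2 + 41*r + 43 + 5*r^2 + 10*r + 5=55*d^2 - 165*d + r^2*(3 - d) + r*(5*d^2 - 26*d + 33)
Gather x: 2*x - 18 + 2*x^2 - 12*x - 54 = 2*x^2 - 10*x - 72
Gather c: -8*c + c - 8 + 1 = -7*c - 7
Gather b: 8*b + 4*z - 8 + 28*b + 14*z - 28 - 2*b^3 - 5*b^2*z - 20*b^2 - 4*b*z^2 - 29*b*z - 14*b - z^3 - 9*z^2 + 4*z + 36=-2*b^3 + b^2*(-5*z - 20) + b*(-4*z^2 - 29*z + 22) - z^3 - 9*z^2 + 22*z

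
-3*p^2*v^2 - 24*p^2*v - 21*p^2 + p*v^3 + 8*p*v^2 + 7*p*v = (-3*p + v)*(v + 7)*(p*v + p)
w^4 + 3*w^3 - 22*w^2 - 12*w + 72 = (w - 3)*(w - 2)*(w + 2)*(w + 6)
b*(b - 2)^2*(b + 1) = b^4 - 3*b^3 + 4*b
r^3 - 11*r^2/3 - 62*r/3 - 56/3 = (r - 7)*(r + 4/3)*(r + 2)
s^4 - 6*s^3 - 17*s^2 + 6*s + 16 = (s - 8)*(s - 1)*(s + 1)*(s + 2)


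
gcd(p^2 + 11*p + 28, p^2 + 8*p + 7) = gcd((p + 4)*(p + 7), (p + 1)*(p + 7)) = p + 7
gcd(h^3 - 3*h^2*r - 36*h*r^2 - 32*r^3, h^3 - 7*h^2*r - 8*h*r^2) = -h^2 + 7*h*r + 8*r^2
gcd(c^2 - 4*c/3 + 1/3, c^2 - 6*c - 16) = 1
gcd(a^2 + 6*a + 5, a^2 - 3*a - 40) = a + 5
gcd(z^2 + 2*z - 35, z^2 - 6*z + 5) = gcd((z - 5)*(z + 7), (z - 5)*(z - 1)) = z - 5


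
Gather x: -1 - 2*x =-2*x - 1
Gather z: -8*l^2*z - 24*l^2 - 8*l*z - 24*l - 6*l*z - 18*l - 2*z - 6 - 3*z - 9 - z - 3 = -24*l^2 - 42*l + z*(-8*l^2 - 14*l - 6) - 18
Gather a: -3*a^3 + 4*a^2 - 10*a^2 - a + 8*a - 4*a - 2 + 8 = -3*a^3 - 6*a^2 + 3*a + 6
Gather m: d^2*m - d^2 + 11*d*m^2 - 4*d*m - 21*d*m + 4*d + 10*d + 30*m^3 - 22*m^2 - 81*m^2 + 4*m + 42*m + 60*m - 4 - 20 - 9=-d^2 + 14*d + 30*m^3 + m^2*(11*d - 103) + m*(d^2 - 25*d + 106) - 33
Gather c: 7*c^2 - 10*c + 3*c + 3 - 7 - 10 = 7*c^2 - 7*c - 14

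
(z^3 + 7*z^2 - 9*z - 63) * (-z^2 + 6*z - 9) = -z^5 - z^4 + 42*z^3 - 54*z^2 - 297*z + 567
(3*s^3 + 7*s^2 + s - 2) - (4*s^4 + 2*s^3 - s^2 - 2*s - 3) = -4*s^4 + s^3 + 8*s^2 + 3*s + 1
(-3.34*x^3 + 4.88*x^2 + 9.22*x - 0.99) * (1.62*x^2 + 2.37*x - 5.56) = -5.4108*x^5 - 0.0101999999999993*x^4 + 45.0724*x^3 - 6.88519999999999*x^2 - 53.6095*x + 5.5044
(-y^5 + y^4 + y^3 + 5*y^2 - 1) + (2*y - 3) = -y^5 + y^4 + y^3 + 5*y^2 + 2*y - 4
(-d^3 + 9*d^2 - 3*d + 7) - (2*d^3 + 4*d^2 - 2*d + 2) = -3*d^3 + 5*d^2 - d + 5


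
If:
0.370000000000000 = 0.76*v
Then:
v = 0.49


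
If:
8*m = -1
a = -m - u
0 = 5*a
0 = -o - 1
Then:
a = 0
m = -1/8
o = -1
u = 1/8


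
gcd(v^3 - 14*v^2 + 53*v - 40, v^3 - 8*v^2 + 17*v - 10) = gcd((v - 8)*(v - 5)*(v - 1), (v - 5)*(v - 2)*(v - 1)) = v^2 - 6*v + 5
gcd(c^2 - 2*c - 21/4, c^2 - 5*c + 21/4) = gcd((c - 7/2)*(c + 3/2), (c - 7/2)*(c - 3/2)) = c - 7/2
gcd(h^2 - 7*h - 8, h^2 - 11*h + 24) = h - 8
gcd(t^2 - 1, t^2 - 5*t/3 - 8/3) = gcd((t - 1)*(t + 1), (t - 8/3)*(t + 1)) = t + 1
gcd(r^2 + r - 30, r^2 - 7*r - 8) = 1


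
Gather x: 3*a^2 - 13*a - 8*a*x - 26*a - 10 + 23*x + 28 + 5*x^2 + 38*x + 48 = 3*a^2 - 39*a + 5*x^2 + x*(61 - 8*a) + 66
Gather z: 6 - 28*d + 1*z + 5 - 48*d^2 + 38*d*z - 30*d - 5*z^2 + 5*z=-48*d^2 - 58*d - 5*z^2 + z*(38*d + 6) + 11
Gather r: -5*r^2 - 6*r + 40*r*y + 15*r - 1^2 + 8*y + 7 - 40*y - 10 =-5*r^2 + r*(40*y + 9) - 32*y - 4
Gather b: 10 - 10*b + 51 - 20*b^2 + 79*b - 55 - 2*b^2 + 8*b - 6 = -22*b^2 + 77*b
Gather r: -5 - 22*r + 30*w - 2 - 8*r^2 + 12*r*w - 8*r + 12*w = -8*r^2 + r*(12*w - 30) + 42*w - 7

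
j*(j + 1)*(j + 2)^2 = j^4 + 5*j^3 + 8*j^2 + 4*j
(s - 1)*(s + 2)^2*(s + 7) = s^4 + 10*s^3 + 21*s^2 - 4*s - 28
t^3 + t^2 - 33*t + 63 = (t - 3)^2*(t + 7)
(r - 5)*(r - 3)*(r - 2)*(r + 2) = r^4 - 8*r^3 + 11*r^2 + 32*r - 60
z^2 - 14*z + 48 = (z - 8)*(z - 6)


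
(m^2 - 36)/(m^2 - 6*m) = (m + 6)/m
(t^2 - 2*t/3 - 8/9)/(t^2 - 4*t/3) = (t + 2/3)/t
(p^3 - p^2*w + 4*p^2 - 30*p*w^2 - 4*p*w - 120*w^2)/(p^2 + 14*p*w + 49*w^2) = (p^3 - p^2*w + 4*p^2 - 30*p*w^2 - 4*p*w - 120*w^2)/(p^2 + 14*p*w + 49*w^2)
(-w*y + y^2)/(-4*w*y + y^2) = (w - y)/(4*w - y)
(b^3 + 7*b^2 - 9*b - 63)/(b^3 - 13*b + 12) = (b^2 + 10*b + 21)/(b^2 + 3*b - 4)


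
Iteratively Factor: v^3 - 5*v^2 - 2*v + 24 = (v - 3)*(v^2 - 2*v - 8) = (v - 3)*(v + 2)*(v - 4)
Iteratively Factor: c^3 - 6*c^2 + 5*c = (c)*(c^2 - 6*c + 5) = c*(c - 1)*(c - 5)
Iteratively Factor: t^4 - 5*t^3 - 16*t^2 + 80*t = (t - 5)*(t^3 - 16*t) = (t - 5)*(t - 4)*(t^2 + 4*t) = (t - 5)*(t - 4)*(t + 4)*(t)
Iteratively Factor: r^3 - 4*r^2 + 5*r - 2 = (r - 1)*(r^2 - 3*r + 2) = (r - 2)*(r - 1)*(r - 1)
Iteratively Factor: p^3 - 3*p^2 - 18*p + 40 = (p + 4)*(p^2 - 7*p + 10) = (p - 2)*(p + 4)*(p - 5)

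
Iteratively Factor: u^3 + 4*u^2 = (u)*(u^2 + 4*u) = u^2*(u + 4)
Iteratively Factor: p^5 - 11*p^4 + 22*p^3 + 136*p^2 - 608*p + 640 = (p - 4)*(p^4 - 7*p^3 - 6*p^2 + 112*p - 160) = (p - 4)*(p + 4)*(p^3 - 11*p^2 + 38*p - 40) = (p - 5)*(p - 4)*(p + 4)*(p^2 - 6*p + 8) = (p - 5)*(p - 4)*(p - 2)*(p + 4)*(p - 4)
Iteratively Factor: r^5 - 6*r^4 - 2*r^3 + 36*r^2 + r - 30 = (r + 2)*(r^4 - 8*r^3 + 14*r^2 + 8*r - 15) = (r - 3)*(r + 2)*(r^3 - 5*r^2 - r + 5) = (r - 5)*(r - 3)*(r + 2)*(r^2 - 1) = (r - 5)*(r - 3)*(r + 1)*(r + 2)*(r - 1)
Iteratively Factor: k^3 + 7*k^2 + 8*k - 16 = (k + 4)*(k^2 + 3*k - 4) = (k + 4)^2*(k - 1)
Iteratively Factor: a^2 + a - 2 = (a - 1)*(a + 2)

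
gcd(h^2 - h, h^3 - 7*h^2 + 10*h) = h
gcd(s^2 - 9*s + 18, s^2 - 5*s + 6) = s - 3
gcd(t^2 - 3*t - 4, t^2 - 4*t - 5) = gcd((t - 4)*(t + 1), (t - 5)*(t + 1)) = t + 1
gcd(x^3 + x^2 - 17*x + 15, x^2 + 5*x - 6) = x - 1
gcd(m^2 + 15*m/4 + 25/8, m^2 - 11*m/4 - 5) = m + 5/4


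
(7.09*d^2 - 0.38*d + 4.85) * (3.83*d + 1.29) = 27.1547*d^3 + 7.6907*d^2 + 18.0853*d + 6.2565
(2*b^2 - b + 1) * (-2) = -4*b^2 + 2*b - 2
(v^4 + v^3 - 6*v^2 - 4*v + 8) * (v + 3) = v^5 + 4*v^4 - 3*v^3 - 22*v^2 - 4*v + 24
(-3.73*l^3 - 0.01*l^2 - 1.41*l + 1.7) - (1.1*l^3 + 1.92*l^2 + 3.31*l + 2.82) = -4.83*l^3 - 1.93*l^2 - 4.72*l - 1.12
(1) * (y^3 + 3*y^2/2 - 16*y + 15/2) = y^3 + 3*y^2/2 - 16*y + 15/2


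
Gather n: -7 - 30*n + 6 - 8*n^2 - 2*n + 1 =-8*n^2 - 32*n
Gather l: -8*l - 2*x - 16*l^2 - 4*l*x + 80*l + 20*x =-16*l^2 + l*(72 - 4*x) + 18*x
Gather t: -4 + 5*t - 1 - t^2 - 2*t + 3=-t^2 + 3*t - 2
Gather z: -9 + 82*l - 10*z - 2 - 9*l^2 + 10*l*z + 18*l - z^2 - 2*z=-9*l^2 + 100*l - z^2 + z*(10*l - 12) - 11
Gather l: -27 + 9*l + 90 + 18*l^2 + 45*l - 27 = 18*l^2 + 54*l + 36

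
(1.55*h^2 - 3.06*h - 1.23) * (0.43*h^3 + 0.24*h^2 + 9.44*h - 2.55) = 0.6665*h^5 - 0.9438*h^4 + 13.3687*h^3 - 33.1341*h^2 - 3.8082*h + 3.1365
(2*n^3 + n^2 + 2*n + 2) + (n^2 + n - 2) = 2*n^3 + 2*n^2 + 3*n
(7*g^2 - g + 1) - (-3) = 7*g^2 - g + 4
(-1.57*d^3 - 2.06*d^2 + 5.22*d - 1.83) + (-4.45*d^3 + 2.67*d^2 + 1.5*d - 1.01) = -6.02*d^3 + 0.61*d^2 + 6.72*d - 2.84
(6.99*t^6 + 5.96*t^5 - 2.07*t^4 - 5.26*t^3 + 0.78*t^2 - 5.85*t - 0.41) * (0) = 0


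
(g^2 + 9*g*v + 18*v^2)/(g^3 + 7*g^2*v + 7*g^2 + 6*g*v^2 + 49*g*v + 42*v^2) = (g + 3*v)/(g^2 + g*v + 7*g + 7*v)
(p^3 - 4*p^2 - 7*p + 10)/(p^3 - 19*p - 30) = (p - 1)/(p + 3)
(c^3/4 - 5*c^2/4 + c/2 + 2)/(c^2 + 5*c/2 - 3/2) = (c^3 - 5*c^2 + 2*c + 8)/(2*(2*c^2 + 5*c - 3))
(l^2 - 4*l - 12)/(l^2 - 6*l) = (l + 2)/l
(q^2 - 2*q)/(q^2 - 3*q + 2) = q/(q - 1)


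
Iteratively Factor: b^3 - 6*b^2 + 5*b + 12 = (b - 4)*(b^2 - 2*b - 3) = (b - 4)*(b + 1)*(b - 3)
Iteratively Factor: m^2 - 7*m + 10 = (m - 2)*(m - 5)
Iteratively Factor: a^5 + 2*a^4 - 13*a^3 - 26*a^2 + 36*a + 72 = (a + 2)*(a^4 - 13*a^2 + 36) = (a + 2)*(a + 3)*(a^3 - 3*a^2 - 4*a + 12) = (a + 2)^2*(a + 3)*(a^2 - 5*a + 6) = (a - 2)*(a + 2)^2*(a + 3)*(a - 3)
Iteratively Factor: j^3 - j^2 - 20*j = (j)*(j^2 - j - 20) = j*(j + 4)*(j - 5)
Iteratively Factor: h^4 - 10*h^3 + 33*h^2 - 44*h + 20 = (h - 2)*(h^3 - 8*h^2 + 17*h - 10) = (h - 5)*(h - 2)*(h^2 - 3*h + 2) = (h - 5)*(h - 2)^2*(h - 1)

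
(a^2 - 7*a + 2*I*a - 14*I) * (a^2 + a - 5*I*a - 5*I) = a^4 - 6*a^3 - 3*I*a^3 + 3*a^2 + 18*I*a^2 - 60*a + 21*I*a - 70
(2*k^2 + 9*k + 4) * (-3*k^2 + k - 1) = -6*k^4 - 25*k^3 - 5*k^2 - 5*k - 4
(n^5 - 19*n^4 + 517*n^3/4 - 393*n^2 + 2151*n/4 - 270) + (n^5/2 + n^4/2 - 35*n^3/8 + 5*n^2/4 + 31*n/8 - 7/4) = 3*n^5/2 - 37*n^4/2 + 999*n^3/8 - 1567*n^2/4 + 4333*n/8 - 1087/4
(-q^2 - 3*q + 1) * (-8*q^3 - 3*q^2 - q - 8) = 8*q^5 + 27*q^4 + 2*q^3 + 8*q^2 + 23*q - 8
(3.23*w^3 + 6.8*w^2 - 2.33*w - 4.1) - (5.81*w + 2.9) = 3.23*w^3 + 6.8*w^2 - 8.14*w - 7.0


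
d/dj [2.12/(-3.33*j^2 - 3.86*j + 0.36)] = (14.1192*j + 8.1832)/(3.33*j^2 + 3.86*j - 0.36)^2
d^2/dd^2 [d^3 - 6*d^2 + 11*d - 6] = 6*d - 12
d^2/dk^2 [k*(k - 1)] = 2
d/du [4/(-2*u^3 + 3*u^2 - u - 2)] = 4*(6*u^2 - 6*u + 1)/(2*u^3 - 3*u^2 + u + 2)^2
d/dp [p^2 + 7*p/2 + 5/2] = 2*p + 7/2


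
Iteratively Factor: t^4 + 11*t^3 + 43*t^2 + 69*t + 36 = (t + 3)*(t^3 + 8*t^2 + 19*t + 12) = (t + 3)*(t + 4)*(t^2 + 4*t + 3) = (t + 1)*(t + 3)*(t + 4)*(t + 3)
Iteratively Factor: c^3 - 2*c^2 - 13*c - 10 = (c + 1)*(c^2 - 3*c - 10) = (c + 1)*(c + 2)*(c - 5)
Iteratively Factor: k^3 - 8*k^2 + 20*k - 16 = (k - 2)*(k^2 - 6*k + 8) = (k - 4)*(k - 2)*(k - 2)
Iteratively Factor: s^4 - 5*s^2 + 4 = (s - 1)*(s^3 + s^2 - 4*s - 4) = (s - 2)*(s - 1)*(s^2 + 3*s + 2) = (s - 2)*(s - 1)*(s + 2)*(s + 1)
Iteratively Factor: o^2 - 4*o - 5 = (o + 1)*(o - 5)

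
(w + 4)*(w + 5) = w^2 + 9*w + 20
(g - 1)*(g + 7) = g^2 + 6*g - 7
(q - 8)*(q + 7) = q^2 - q - 56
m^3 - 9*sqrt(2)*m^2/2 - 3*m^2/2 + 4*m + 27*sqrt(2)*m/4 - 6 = (m - 3/2)*(m - 4*sqrt(2))*(m - sqrt(2)/2)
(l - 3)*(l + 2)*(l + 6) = l^3 + 5*l^2 - 12*l - 36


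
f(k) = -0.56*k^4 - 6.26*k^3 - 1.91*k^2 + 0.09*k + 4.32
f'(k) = -2.24*k^3 - 18.78*k^2 - 3.82*k + 0.09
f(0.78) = 0.05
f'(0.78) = -15.38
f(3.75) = -463.06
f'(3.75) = -396.45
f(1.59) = -29.11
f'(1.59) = -62.47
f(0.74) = 0.64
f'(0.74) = -13.93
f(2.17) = -80.86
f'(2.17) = -119.52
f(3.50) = -371.20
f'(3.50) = -339.38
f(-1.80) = 28.60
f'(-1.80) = -40.82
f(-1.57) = 20.29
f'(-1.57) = -31.53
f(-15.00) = -7649.28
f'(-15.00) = 3391.89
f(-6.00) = 561.42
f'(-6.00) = -169.23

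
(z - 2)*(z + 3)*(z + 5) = z^3 + 6*z^2 - z - 30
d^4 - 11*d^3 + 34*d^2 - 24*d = d*(d - 6)*(d - 4)*(d - 1)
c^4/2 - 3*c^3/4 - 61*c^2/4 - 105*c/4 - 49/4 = (c/2 + 1/2)*(c - 7)*(c + 1)*(c + 7/2)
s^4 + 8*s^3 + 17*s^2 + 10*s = s*(s + 1)*(s + 2)*(s + 5)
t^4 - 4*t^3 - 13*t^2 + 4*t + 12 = (t - 6)*(t - 1)*(t + 1)*(t + 2)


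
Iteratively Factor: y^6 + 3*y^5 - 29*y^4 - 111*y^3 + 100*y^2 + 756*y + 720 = (y + 2)*(y^5 + y^4 - 31*y^3 - 49*y^2 + 198*y + 360) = (y + 2)*(y + 3)*(y^4 - 2*y^3 - 25*y^2 + 26*y + 120) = (y + 2)^2*(y + 3)*(y^3 - 4*y^2 - 17*y + 60) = (y - 3)*(y + 2)^2*(y + 3)*(y^2 - y - 20) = (y - 5)*(y - 3)*(y + 2)^2*(y + 3)*(y + 4)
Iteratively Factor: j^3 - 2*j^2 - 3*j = (j + 1)*(j^2 - 3*j) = j*(j + 1)*(j - 3)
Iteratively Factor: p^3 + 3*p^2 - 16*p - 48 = (p - 4)*(p^2 + 7*p + 12) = (p - 4)*(p + 4)*(p + 3)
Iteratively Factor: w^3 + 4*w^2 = (w + 4)*(w^2) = w*(w + 4)*(w)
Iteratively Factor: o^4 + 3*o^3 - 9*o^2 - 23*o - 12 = (o + 1)*(o^3 + 2*o^2 - 11*o - 12) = (o + 1)*(o + 4)*(o^2 - 2*o - 3) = (o + 1)^2*(o + 4)*(o - 3)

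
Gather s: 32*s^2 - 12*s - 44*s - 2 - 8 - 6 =32*s^2 - 56*s - 16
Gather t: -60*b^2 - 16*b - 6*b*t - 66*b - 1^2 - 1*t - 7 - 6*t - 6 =-60*b^2 - 82*b + t*(-6*b - 7) - 14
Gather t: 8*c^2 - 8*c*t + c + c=8*c^2 - 8*c*t + 2*c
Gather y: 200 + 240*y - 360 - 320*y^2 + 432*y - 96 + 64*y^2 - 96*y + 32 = -256*y^2 + 576*y - 224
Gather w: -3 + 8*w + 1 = 8*w - 2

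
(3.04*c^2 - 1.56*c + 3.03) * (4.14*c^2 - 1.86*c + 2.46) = 12.5856*c^4 - 12.1128*c^3 + 22.9242*c^2 - 9.4734*c + 7.4538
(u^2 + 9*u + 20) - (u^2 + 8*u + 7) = u + 13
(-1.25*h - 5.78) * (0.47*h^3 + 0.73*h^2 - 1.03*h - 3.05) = -0.5875*h^4 - 3.6291*h^3 - 2.9319*h^2 + 9.7659*h + 17.629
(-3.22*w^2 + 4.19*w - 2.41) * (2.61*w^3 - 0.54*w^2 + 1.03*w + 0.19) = -8.4042*w^5 + 12.6747*w^4 - 11.8693*w^3 + 5.0053*w^2 - 1.6862*w - 0.4579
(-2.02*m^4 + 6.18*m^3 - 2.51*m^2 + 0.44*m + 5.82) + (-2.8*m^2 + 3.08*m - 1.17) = -2.02*m^4 + 6.18*m^3 - 5.31*m^2 + 3.52*m + 4.65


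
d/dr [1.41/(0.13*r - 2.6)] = -0.1833/(0.13*r - 2.6)^2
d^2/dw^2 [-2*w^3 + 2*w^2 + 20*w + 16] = 4 - 12*w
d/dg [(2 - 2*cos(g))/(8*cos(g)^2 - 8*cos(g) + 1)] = 2*(-8*cos(g)^2 + 16*cos(g) - 7)*sin(g)/(8*sin(g)^2 + 8*cos(g) - 9)^2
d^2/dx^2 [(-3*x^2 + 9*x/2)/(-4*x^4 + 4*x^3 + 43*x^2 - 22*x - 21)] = 3*(96*x^8 - 384*x^7 + 760*x^6 + 348*x^5 - 2244*x^4 - 223*x^3 + 3906*x^2 - 8127*x + 2268)/(64*x^12 - 192*x^11 - 1872*x^10 + 5120*x^9 + 19020*x^8 - 45852*x^7 - 71659*x^6 + 148986*x^5 + 48255*x^4 - 113840*x^3 - 26397*x^2 + 29106*x + 9261)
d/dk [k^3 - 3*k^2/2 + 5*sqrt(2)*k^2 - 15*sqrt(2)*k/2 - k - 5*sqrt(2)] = 3*k^2 - 3*k + 10*sqrt(2)*k - 15*sqrt(2)/2 - 1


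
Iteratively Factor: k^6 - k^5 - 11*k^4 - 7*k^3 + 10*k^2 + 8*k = (k - 1)*(k^5 - 11*k^3 - 18*k^2 - 8*k) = (k - 1)*(k + 1)*(k^4 - k^3 - 10*k^2 - 8*k) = k*(k - 1)*(k + 1)*(k^3 - k^2 - 10*k - 8) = k*(k - 1)*(k + 1)*(k + 2)*(k^2 - 3*k - 4) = k*(k - 4)*(k - 1)*(k + 1)*(k + 2)*(k + 1)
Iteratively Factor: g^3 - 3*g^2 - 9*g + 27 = (g + 3)*(g^2 - 6*g + 9) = (g - 3)*(g + 3)*(g - 3)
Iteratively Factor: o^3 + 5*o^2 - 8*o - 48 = (o + 4)*(o^2 + o - 12) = (o - 3)*(o + 4)*(o + 4)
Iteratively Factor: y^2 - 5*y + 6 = (y - 2)*(y - 3)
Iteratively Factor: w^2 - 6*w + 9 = (w - 3)*(w - 3)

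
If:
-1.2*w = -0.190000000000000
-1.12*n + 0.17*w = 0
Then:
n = 0.02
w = 0.16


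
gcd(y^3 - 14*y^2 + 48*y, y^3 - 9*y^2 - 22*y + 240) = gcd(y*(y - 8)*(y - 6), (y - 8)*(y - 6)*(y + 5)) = y^2 - 14*y + 48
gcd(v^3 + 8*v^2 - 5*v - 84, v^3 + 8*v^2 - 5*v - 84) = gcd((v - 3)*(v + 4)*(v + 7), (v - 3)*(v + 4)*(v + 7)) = v^3 + 8*v^2 - 5*v - 84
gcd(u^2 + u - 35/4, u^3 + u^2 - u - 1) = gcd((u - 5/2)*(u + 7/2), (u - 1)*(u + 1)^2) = 1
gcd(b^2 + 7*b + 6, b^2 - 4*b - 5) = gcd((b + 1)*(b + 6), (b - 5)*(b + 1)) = b + 1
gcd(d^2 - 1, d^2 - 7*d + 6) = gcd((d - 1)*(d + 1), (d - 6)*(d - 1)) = d - 1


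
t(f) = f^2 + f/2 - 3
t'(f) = 2*f + 1/2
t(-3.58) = 8.03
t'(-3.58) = -6.66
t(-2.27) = 1.02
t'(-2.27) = -4.04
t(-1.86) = -0.47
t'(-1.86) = -3.22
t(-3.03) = 4.67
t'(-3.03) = -5.56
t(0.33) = -2.73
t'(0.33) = 1.16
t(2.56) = 4.83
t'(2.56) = 5.62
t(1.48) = -0.07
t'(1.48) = 3.46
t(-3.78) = 9.40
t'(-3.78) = -7.06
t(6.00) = 36.00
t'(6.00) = 12.50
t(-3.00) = 4.50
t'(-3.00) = -5.50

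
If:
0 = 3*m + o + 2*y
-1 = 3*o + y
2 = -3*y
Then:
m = 13/27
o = -1/9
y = -2/3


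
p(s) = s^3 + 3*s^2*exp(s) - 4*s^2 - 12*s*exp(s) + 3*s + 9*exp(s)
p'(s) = 3*s^2*exp(s) + 3*s^2 - 6*s*exp(s) - 8*s - 3*exp(s) + 3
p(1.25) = -5.13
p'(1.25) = -22.60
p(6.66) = 48646.71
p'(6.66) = 70415.73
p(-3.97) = -135.56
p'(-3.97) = 83.33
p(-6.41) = -446.61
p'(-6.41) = 177.81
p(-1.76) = -16.34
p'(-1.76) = 29.27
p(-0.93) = 1.92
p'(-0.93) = 15.08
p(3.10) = 14.64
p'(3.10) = 167.52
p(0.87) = 2.22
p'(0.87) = -15.89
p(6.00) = 18244.30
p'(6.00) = 27899.59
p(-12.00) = -2340.00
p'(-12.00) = 531.00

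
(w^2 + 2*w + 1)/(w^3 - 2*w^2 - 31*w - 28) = (w + 1)/(w^2 - 3*w - 28)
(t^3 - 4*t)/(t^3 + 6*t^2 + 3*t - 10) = t*(t - 2)/(t^2 + 4*t - 5)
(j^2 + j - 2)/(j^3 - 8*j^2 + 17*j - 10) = (j + 2)/(j^2 - 7*j + 10)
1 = 1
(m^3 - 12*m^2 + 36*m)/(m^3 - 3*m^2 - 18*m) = (m - 6)/(m + 3)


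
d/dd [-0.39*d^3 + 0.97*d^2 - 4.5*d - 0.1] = -1.17*d^2 + 1.94*d - 4.5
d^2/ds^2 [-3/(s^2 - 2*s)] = 6*(s*(s - 2) - 4*(s - 1)^2)/(s^3*(s - 2)^3)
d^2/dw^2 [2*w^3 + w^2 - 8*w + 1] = 12*w + 2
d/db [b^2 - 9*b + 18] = 2*b - 9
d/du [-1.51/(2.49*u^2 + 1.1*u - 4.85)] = (7.5198*u + 1.661)/(2.49*u^2 + 1.1*u - 4.85)^2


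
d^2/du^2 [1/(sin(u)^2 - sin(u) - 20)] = (4*sin(u)^4 - 3*sin(u)^3 + 75*sin(u)^2 - 14*sin(u) - 42)/(sin(u) + cos(u)^2 + 19)^3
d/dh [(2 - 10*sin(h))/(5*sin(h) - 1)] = 0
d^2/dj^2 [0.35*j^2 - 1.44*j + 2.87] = 0.700000000000000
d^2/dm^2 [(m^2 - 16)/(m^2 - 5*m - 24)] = 2*(5*m^3 + 24*m^2 + 240*m - 208)/(m^6 - 15*m^5 + 3*m^4 + 595*m^3 - 72*m^2 - 8640*m - 13824)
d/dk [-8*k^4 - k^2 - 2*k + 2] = -32*k^3 - 2*k - 2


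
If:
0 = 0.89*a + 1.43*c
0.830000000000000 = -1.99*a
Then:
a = -0.42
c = 0.26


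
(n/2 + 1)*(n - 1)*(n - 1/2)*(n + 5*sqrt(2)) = n^4/2 + n^3/4 + 5*sqrt(2)*n^3/2 - 5*n^2/4 + 5*sqrt(2)*n^2/4 - 25*sqrt(2)*n/4 + n/2 + 5*sqrt(2)/2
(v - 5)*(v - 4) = v^2 - 9*v + 20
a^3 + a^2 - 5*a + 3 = (a - 1)^2*(a + 3)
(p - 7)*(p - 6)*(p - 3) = p^3 - 16*p^2 + 81*p - 126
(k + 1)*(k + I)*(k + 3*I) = k^3 + k^2 + 4*I*k^2 - 3*k + 4*I*k - 3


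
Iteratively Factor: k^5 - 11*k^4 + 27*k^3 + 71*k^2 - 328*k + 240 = (k - 4)*(k^4 - 7*k^3 - k^2 + 67*k - 60) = (k - 5)*(k - 4)*(k^3 - 2*k^2 - 11*k + 12) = (k - 5)*(k - 4)^2*(k^2 + 2*k - 3) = (k - 5)*(k - 4)^2*(k - 1)*(k + 3)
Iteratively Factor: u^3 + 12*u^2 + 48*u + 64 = (u + 4)*(u^2 + 8*u + 16) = (u + 4)^2*(u + 4)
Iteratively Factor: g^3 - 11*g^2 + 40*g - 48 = (g - 4)*(g^2 - 7*g + 12) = (g - 4)^2*(g - 3)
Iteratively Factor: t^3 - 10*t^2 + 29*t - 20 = (t - 5)*(t^2 - 5*t + 4) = (t - 5)*(t - 4)*(t - 1)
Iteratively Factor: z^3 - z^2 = (z - 1)*(z^2) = z*(z - 1)*(z)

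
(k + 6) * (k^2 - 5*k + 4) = k^3 + k^2 - 26*k + 24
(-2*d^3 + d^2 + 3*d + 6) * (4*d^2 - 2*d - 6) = -8*d^5 + 8*d^4 + 22*d^3 + 12*d^2 - 30*d - 36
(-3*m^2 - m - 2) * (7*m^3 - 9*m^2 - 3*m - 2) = -21*m^5 + 20*m^4 + 4*m^3 + 27*m^2 + 8*m + 4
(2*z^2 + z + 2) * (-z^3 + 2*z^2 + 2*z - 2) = -2*z^5 + 3*z^4 + 4*z^3 + 2*z^2 + 2*z - 4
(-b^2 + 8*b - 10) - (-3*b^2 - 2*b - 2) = 2*b^2 + 10*b - 8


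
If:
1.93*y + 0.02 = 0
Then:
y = -0.01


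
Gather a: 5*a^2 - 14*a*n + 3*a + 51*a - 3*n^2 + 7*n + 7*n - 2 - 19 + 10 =5*a^2 + a*(54 - 14*n) - 3*n^2 + 14*n - 11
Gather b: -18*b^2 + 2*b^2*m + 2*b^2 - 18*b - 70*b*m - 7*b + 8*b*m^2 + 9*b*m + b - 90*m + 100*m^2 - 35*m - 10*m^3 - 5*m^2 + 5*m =b^2*(2*m - 16) + b*(8*m^2 - 61*m - 24) - 10*m^3 + 95*m^2 - 120*m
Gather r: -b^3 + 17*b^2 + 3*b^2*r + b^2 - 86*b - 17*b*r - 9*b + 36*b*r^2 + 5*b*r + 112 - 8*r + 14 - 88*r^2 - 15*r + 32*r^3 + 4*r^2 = -b^3 + 18*b^2 - 95*b + 32*r^3 + r^2*(36*b - 84) + r*(3*b^2 - 12*b - 23) + 126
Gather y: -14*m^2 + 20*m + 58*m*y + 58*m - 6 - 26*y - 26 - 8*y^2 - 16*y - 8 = -14*m^2 + 78*m - 8*y^2 + y*(58*m - 42) - 40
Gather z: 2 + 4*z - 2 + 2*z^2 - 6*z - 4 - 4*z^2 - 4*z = -2*z^2 - 6*z - 4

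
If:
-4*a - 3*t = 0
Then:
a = -3*t/4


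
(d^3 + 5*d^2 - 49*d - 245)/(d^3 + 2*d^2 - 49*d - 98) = (d + 5)/(d + 2)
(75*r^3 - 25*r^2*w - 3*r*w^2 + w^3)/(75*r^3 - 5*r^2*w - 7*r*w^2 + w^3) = (15*r^2 - 2*r*w - w^2)/(15*r^2 + 2*r*w - w^2)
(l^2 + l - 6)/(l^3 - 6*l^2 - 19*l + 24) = (l - 2)/(l^2 - 9*l + 8)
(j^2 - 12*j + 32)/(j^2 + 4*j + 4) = (j^2 - 12*j + 32)/(j^2 + 4*j + 4)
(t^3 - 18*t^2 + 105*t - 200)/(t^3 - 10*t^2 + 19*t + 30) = (t^2 - 13*t + 40)/(t^2 - 5*t - 6)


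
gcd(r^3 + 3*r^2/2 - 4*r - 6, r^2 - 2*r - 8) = r + 2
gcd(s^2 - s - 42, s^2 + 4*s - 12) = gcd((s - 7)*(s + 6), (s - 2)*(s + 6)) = s + 6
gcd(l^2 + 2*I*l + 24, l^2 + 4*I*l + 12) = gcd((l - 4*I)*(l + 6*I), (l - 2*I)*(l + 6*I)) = l + 6*I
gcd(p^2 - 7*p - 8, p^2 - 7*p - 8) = p^2 - 7*p - 8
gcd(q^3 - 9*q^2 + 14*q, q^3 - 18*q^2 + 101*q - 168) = q - 7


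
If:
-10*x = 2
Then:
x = -1/5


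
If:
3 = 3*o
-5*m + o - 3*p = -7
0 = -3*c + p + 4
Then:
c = p/3 + 4/3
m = 8/5 - 3*p/5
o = 1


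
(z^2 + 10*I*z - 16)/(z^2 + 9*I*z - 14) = (z + 8*I)/(z + 7*I)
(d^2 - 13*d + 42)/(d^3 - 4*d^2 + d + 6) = (d^2 - 13*d + 42)/(d^3 - 4*d^2 + d + 6)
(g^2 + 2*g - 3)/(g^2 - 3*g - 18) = (g - 1)/(g - 6)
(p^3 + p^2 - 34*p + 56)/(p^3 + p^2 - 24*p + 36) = (p^2 + 3*p - 28)/(p^2 + 3*p - 18)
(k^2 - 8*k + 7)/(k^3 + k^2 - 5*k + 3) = (k - 7)/(k^2 + 2*k - 3)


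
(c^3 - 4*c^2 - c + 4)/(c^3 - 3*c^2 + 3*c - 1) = (c^2 - 3*c - 4)/(c^2 - 2*c + 1)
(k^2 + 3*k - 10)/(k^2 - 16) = (k^2 + 3*k - 10)/(k^2 - 16)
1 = 1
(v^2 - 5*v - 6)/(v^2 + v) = (v - 6)/v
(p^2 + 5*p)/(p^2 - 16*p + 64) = p*(p + 5)/(p^2 - 16*p + 64)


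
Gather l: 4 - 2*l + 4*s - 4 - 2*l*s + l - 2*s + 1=l*(-2*s - 1) + 2*s + 1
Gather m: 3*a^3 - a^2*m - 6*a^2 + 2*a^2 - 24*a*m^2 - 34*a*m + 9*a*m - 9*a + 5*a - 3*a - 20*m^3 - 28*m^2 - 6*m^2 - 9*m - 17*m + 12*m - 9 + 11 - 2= 3*a^3 - 4*a^2 - 7*a - 20*m^3 + m^2*(-24*a - 34) + m*(-a^2 - 25*a - 14)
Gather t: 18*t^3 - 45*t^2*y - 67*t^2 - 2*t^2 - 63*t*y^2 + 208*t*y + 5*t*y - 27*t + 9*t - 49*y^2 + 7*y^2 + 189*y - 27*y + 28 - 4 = 18*t^3 + t^2*(-45*y - 69) + t*(-63*y^2 + 213*y - 18) - 42*y^2 + 162*y + 24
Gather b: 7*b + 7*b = 14*b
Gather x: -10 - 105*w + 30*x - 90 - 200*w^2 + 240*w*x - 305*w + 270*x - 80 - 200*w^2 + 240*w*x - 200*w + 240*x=-400*w^2 - 610*w + x*(480*w + 540) - 180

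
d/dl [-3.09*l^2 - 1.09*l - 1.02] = -6.18*l - 1.09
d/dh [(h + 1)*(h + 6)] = 2*h + 7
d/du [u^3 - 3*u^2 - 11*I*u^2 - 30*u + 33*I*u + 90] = 3*u^2 - 6*u - 22*I*u - 30 + 33*I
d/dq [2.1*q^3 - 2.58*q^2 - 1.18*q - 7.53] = 6.3*q^2 - 5.16*q - 1.18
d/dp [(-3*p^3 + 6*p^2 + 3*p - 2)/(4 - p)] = 2*(3*p^3 - 21*p^2 + 24*p + 5)/(p^2 - 8*p + 16)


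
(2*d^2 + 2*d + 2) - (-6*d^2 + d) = 8*d^2 + d + 2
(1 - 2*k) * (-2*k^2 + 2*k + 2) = 4*k^3 - 6*k^2 - 2*k + 2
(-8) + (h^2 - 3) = h^2 - 11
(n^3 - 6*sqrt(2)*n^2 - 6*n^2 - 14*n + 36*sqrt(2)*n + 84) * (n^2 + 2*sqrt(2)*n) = n^5 - 6*n^4 - 4*sqrt(2)*n^4 - 38*n^3 + 24*sqrt(2)*n^3 - 28*sqrt(2)*n^2 + 228*n^2 + 168*sqrt(2)*n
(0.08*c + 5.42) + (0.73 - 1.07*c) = 6.15 - 0.99*c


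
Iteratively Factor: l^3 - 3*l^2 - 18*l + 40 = (l + 4)*(l^2 - 7*l + 10) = (l - 2)*(l + 4)*(l - 5)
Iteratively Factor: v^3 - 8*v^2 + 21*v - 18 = (v - 2)*(v^2 - 6*v + 9) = (v - 3)*(v - 2)*(v - 3)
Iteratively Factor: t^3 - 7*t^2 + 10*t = (t)*(t^2 - 7*t + 10) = t*(t - 5)*(t - 2)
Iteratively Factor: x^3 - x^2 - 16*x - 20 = (x - 5)*(x^2 + 4*x + 4) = (x - 5)*(x + 2)*(x + 2)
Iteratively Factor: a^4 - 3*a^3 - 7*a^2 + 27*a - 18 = (a + 3)*(a^3 - 6*a^2 + 11*a - 6) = (a - 2)*(a + 3)*(a^2 - 4*a + 3) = (a - 2)*(a - 1)*(a + 3)*(a - 3)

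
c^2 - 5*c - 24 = (c - 8)*(c + 3)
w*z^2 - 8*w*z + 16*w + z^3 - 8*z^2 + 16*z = (w + z)*(z - 4)^2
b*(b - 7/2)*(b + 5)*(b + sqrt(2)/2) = b^4 + sqrt(2)*b^3/2 + 3*b^3/2 - 35*b^2/2 + 3*sqrt(2)*b^2/4 - 35*sqrt(2)*b/4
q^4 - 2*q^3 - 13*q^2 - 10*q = q*(q - 5)*(q + 1)*(q + 2)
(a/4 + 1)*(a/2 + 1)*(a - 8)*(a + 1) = a^4/8 - a^3/8 - 21*a^2/4 - 13*a - 8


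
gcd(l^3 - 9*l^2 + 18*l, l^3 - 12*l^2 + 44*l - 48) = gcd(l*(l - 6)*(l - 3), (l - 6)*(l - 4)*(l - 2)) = l - 6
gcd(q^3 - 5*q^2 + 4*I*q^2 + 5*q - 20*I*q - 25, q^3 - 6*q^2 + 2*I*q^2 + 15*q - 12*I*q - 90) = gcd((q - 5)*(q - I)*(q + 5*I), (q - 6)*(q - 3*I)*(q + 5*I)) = q + 5*I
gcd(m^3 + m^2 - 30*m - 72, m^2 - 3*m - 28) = m + 4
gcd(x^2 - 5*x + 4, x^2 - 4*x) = x - 4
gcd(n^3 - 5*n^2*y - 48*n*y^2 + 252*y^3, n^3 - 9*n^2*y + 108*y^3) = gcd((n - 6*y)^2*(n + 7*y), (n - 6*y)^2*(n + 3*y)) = n^2 - 12*n*y + 36*y^2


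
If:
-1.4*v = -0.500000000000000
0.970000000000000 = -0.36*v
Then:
No Solution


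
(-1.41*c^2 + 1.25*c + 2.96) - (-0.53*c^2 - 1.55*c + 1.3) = -0.88*c^2 + 2.8*c + 1.66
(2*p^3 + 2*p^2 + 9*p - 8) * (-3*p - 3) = -6*p^4 - 12*p^3 - 33*p^2 - 3*p + 24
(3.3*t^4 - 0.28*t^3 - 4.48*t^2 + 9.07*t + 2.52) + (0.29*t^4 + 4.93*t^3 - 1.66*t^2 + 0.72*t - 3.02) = 3.59*t^4 + 4.65*t^3 - 6.14*t^2 + 9.79*t - 0.5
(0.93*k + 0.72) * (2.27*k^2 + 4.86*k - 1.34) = 2.1111*k^3 + 6.1542*k^2 + 2.253*k - 0.9648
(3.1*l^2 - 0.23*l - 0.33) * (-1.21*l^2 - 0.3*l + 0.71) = -3.751*l^4 - 0.6517*l^3 + 2.6693*l^2 - 0.0643*l - 0.2343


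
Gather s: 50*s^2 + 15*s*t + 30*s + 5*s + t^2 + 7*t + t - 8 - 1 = 50*s^2 + s*(15*t + 35) + t^2 + 8*t - 9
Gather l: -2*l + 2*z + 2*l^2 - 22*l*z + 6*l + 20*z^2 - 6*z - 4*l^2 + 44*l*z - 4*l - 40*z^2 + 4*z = -2*l^2 + 22*l*z - 20*z^2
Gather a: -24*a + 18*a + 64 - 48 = 16 - 6*a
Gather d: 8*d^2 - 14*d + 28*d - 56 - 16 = 8*d^2 + 14*d - 72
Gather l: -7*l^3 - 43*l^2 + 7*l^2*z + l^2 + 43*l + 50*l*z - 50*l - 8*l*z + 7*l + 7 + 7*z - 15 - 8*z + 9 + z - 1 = -7*l^3 + l^2*(7*z - 42) + 42*l*z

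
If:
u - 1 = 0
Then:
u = 1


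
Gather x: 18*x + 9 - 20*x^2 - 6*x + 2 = -20*x^2 + 12*x + 11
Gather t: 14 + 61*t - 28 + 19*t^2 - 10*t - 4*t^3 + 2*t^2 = -4*t^3 + 21*t^2 + 51*t - 14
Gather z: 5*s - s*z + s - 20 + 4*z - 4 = 6*s + z*(4 - s) - 24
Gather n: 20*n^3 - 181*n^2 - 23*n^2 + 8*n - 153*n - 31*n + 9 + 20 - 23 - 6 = 20*n^3 - 204*n^2 - 176*n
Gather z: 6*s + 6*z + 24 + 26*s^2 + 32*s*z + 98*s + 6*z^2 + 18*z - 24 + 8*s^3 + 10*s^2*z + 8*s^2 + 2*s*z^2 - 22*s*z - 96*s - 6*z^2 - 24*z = 8*s^3 + 34*s^2 + 2*s*z^2 + 8*s + z*(10*s^2 + 10*s)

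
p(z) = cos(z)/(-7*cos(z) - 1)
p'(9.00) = 0.01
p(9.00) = -0.17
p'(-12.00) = 0.01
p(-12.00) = -0.12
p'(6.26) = -0.00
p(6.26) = -0.12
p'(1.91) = 0.53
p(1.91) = -0.25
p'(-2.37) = -0.04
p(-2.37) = -0.18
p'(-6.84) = -0.01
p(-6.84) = -0.12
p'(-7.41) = -0.06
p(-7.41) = -0.11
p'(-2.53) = -0.03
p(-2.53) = -0.17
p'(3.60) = -0.02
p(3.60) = -0.17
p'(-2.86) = -0.01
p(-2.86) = -0.17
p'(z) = -sin(z)/(-7*cos(z) - 1) - 7*sin(z)*cos(z)/(-7*cos(z) - 1)^2 = sin(z)/(7*cos(z) + 1)^2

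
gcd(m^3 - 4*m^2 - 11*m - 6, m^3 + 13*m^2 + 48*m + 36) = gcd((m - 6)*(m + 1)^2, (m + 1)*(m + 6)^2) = m + 1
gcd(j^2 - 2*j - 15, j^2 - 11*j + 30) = j - 5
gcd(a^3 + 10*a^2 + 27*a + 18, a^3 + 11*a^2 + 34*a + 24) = a^2 + 7*a + 6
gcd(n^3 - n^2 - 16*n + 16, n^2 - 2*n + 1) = n - 1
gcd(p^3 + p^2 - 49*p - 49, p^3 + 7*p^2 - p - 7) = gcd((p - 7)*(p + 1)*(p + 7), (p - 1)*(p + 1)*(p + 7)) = p^2 + 8*p + 7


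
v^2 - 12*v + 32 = (v - 8)*(v - 4)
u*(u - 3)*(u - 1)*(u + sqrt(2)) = u^4 - 4*u^3 + sqrt(2)*u^3 - 4*sqrt(2)*u^2 + 3*u^2 + 3*sqrt(2)*u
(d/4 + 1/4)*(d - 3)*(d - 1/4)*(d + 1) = d^4/4 - 5*d^3/16 - 19*d^2/16 - 7*d/16 + 3/16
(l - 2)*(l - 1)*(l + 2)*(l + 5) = l^4 + 4*l^3 - 9*l^2 - 16*l + 20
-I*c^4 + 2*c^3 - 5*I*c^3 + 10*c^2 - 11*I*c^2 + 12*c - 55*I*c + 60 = (c + 5)*(c - 3*I)*(c + 4*I)*(-I*c + 1)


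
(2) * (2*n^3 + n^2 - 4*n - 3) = 4*n^3 + 2*n^2 - 8*n - 6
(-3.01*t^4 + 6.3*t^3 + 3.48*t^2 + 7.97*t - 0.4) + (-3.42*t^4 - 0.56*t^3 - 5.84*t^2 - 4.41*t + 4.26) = -6.43*t^4 + 5.74*t^3 - 2.36*t^2 + 3.56*t + 3.86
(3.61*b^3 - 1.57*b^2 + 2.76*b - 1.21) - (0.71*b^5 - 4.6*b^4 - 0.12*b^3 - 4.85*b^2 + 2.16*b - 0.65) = -0.71*b^5 + 4.6*b^4 + 3.73*b^3 + 3.28*b^2 + 0.6*b - 0.56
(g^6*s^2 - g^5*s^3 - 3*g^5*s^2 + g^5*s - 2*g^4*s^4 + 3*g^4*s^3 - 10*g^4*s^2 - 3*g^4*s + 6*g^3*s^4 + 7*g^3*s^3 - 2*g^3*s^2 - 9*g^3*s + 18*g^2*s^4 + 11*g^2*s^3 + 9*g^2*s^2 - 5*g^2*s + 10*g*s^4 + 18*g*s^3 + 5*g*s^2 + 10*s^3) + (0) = g^6*s^2 - g^5*s^3 - 3*g^5*s^2 + g^5*s - 2*g^4*s^4 + 3*g^4*s^3 - 10*g^4*s^2 - 3*g^4*s + 6*g^3*s^4 + 7*g^3*s^3 - 2*g^3*s^2 - 9*g^3*s + 18*g^2*s^4 + 11*g^2*s^3 + 9*g^2*s^2 - 5*g^2*s + 10*g*s^4 + 18*g*s^3 + 5*g*s^2 + 10*s^3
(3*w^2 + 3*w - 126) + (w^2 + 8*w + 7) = 4*w^2 + 11*w - 119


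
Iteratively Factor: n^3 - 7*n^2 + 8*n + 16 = (n - 4)*(n^2 - 3*n - 4) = (n - 4)*(n + 1)*(n - 4)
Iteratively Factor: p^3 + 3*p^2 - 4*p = (p + 4)*(p^2 - p) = p*(p + 4)*(p - 1)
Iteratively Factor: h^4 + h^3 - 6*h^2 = (h - 2)*(h^3 + 3*h^2) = h*(h - 2)*(h^2 + 3*h) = h*(h - 2)*(h + 3)*(h)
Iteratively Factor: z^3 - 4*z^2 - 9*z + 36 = (z + 3)*(z^2 - 7*z + 12) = (z - 3)*(z + 3)*(z - 4)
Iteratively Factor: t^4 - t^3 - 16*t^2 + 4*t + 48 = (t + 3)*(t^3 - 4*t^2 - 4*t + 16) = (t - 4)*(t + 3)*(t^2 - 4) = (t - 4)*(t - 2)*(t + 3)*(t + 2)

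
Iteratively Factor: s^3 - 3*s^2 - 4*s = (s)*(s^2 - 3*s - 4) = s*(s - 4)*(s + 1)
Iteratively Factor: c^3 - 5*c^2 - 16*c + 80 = (c - 5)*(c^2 - 16) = (c - 5)*(c + 4)*(c - 4)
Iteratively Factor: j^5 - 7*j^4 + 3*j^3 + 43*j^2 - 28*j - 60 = (j + 2)*(j^4 - 9*j^3 + 21*j^2 + j - 30) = (j - 3)*(j + 2)*(j^3 - 6*j^2 + 3*j + 10) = (j - 5)*(j - 3)*(j + 2)*(j^2 - j - 2) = (j - 5)*(j - 3)*(j + 1)*(j + 2)*(j - 2)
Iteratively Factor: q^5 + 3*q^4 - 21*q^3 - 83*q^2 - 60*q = (q - 5)*(q^4 + 8*q^3 + 19*q^2 + 12*q) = (q - 5)*(q + 1)*(q^3 + 7*q^2 + 12*q) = (q - 5)*(q + 1)*(q + 4)*(q^2 + 3*q) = q*(q - 5)*(q + 1)*(q + 4)*(q + 3)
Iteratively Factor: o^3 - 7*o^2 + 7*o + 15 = (o - 3)*(o^2 - 4*o - 5) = (o - 3)*(o + 1)*(o - 5)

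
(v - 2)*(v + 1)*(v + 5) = v^3 + 4*v^2 - 7*v - 10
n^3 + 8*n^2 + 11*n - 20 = (n - 1)*(n + 4)*(n + 5)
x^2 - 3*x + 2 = (x - 2)*(x - 1)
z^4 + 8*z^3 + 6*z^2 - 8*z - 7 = (z - 1)*(z + 1)^2*(z + 7)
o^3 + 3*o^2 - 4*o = o*(o - 1)*(o + 4)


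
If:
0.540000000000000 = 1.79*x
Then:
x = 0.30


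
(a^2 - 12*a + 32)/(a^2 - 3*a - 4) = (a - 8)/(a + 1)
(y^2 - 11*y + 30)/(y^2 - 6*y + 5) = (y - 6)/(y - 1)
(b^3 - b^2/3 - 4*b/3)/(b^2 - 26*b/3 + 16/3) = b*(3*b^2 - b - 4)/(3*b^2 - 26*b + 16)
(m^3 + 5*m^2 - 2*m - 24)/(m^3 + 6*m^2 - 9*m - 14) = (m^2 + 7*m + 12)/(m^2 + 8*m + 7)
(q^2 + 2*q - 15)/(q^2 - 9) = (q + 5)/(q + 3)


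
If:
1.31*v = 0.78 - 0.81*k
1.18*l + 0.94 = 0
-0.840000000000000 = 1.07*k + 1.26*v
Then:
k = -5.47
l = -0.80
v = 3.98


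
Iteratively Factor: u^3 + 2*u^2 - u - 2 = (u - 1)*(u^2 + 3*u + 2) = (u - 1)*(u + 2)*(u + 1)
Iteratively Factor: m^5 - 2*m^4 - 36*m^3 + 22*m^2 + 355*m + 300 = (m - 5)*(m^4 + 3*m^3 - 21*m^2 - 83*m - 60) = (m - 5)*(m + 3)*(m^3 - 21*m - 20) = (m - 5)^2*(m + 3)*(m^2 + 5*m + 4) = (m - 5)^2*(m + 3)*(m + 4)*(m + 1)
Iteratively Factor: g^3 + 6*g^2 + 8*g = (g + 2)*(g^2 + 4*g) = (g + 2)*(g + 4)*(g)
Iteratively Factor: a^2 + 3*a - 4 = (a + 4)*(a - 1)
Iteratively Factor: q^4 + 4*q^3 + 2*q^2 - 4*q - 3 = (q + 3)*(q^3 + q^2 - q - 1) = (q + 1)*(q + 3)*(q^2 - 1) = (q - 1)*(q + 1)*(q + 3)*(q + 1)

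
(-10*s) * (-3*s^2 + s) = 30*s^3 - 10*s^2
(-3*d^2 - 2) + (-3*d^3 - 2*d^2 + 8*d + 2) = -3*d^3 - 5*d^2 + 8*d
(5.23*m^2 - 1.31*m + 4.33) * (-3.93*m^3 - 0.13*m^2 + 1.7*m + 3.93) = -20.5539*m^5 + 4.4684*m^4 - 7.9556*m^3 + 17.764*m^2 + 2.2127*m + 17.0169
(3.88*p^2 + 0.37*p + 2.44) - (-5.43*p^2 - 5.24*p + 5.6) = 9.31*p^2 + 5.61*p - 3.16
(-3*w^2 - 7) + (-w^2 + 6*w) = -4*w^2 + 6*w - 7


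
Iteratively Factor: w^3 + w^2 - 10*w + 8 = (w - 2)*(w^2 + 3*w - 4) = (w - 2)*(w + 4)*(w - 1)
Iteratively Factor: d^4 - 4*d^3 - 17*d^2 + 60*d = (d - 5)*(d^3 + d^2 - 12*d) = (d - 5)*(d - 3)*(d^2 + 4*d) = (d - 5)*(d - 3)*(d + 4)*(d)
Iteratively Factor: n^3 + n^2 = (n + 1)*(n^2) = n*(n + 1)*(n)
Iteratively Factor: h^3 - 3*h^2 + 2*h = (h - 1)*(h^2 - 2*h) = (h - 2)*(h - 1)*(h)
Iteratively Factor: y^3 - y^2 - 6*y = (y - 3)*(y^2 + 2*y) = y*(y - 3)*(y + 2)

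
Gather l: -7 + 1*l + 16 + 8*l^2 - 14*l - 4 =8*l^2 - 13*l + 5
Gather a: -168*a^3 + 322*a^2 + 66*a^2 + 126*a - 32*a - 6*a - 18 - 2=-168*a^3 + 388*a^2 + 88*a - 20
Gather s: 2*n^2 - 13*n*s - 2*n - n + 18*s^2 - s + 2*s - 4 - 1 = 2*n^2 - 3*n + 18*s^2 + s*(1 - 13*n) - 5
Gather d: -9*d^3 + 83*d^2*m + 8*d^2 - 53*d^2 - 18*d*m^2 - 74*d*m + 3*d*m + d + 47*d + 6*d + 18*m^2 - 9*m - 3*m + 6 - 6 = -9*d^3 + d^2*(83*m - 45) + d*(-18*m^2 - 71*m + 54) + 18*m^2 - 12*m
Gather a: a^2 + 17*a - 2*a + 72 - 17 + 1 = a^2 + 15*a + 56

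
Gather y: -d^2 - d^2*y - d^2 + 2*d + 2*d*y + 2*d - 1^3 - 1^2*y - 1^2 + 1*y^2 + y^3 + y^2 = -2*d^2 + 4*d + y^3 + 2*y^2 + y*(-d^2 + 2*d - 1) - 2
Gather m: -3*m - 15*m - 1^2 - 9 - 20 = -18*m - 30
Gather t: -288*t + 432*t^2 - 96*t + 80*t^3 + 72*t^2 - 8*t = 80*t^3 + 504*t^2 - 392*t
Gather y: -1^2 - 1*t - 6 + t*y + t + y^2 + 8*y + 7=y^2 + y*(t + 8)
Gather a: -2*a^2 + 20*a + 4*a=-2*a^2 + 24*a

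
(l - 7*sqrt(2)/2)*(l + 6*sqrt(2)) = l^2 + 5*sqrt(2)*l/2 - 42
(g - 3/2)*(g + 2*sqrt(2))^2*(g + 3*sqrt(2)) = g^4 - 3*g^3/2 + 7*sqrt(2)*g^3 - 21*sqrt(2)*g^2/2 + 32*g^2 - 48*g + 24*sqrt(2)*g - 36*sqrt(2)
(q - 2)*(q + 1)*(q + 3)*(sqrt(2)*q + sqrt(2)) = sqrt(2)*q^4 + 3*sqrt(2)*q^3 - 3*sqrt(2)*q^2 - 11*sqrt(2)*q - 6*sqrt(2)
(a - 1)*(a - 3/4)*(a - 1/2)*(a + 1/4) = a^4 - 2*a^3 + 17*a^2/16 + a/32 - 3/32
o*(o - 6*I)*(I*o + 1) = I*o^3 + 7*o^2 - 6*I*o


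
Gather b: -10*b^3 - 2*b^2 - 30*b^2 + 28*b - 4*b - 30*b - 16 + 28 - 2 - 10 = -10*b^3 - 32*b^2 - 6*b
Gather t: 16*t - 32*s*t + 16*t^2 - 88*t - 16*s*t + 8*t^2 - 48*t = 24*t^2 + t*(-48*s - 120)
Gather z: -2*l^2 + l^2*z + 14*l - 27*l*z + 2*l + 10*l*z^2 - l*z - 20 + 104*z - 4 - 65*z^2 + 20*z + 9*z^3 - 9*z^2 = -2*l^2 + 16*l + 9*z^3 + z^2*(10*l - 74) + z*(l^2 - 28*l + 124) - 24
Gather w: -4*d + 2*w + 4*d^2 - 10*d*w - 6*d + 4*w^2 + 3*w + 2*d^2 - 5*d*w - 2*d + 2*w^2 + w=6*d^2 - 12*d + 6*w^2 + w*(6 - 15*d)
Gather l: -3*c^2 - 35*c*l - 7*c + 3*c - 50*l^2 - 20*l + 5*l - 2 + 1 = -3*c^2 - 4*c - 50*l^2 + l*(-35*c - 15) - 1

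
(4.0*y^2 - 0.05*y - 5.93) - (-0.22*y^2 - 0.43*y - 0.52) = 4.22*y^2 + 0.38*y - 5.41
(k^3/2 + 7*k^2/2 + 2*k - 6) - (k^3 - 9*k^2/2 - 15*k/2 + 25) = -k^3/2 + 8*k^2 + 19*k/2 - 31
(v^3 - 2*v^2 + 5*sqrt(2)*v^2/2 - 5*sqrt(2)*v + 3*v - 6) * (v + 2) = v^4 + 5*sqrt(2)*v^3/2 - v^2 - 10*sqrt(2)*v - 12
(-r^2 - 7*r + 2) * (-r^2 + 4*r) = r^4 + 3*r^3 - 30*r^2 + 8*r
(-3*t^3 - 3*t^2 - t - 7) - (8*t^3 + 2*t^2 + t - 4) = -11*t^3 - 5*t^2 - 2*t - 3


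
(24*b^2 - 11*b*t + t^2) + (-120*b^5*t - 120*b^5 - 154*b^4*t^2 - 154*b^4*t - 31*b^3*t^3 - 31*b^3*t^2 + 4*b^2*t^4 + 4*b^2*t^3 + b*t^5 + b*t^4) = -120*b^5*t - 120*b^5 - 154*b^4*t^2 - 154*b^4*t - 31*b^3*t^3 - 31*b^3*t^2 + 4*b^2*t^4 + 4*b^2*t^3 + 24*b^2 + b*t^5 + b*t^4 - 11*b*t + t^2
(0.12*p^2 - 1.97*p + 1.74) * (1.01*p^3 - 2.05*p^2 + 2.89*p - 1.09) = 0.1212*p^5 - 2.2357*p^4 + 6.1427*p^3 - 9.3911*p^2 + 7.1759*p - 1.8966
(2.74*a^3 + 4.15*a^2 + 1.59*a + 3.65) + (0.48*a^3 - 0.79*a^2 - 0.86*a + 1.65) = 3.22*a^3 + 3.36*a^2 + 0.73*a + 5.3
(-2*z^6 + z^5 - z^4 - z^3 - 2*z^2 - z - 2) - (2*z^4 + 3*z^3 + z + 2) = -2*z^6 + z^5 - 3*z^4 - 4*z^3 - 2*z^2 - 2*z - 4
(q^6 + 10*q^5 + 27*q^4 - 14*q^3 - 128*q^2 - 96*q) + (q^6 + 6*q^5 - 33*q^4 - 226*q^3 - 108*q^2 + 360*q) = 2*q^6 + 16*q^5 - 6*q^4 - 240*q^3 - 236*q^2 + 264*q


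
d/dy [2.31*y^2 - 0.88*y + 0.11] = 4.62*y - 0.88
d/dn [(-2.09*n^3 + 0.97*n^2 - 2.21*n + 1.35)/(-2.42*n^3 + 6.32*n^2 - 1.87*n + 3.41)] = (-10.8614*n^4 - 2.8798*n^3 + 0.573599999999999*n^2 - 10.4486*n - 5.0116)/(5.8564*n^6 - 30.5888*n^5 + 48.9932*n^4 - 40.1412*n^3 + 46.5993*n^2 - 12.7534*n + 11.6281)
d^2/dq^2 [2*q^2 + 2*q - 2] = 4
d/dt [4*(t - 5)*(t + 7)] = 8*t + 8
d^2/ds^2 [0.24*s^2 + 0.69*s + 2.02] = 0.480000000000000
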